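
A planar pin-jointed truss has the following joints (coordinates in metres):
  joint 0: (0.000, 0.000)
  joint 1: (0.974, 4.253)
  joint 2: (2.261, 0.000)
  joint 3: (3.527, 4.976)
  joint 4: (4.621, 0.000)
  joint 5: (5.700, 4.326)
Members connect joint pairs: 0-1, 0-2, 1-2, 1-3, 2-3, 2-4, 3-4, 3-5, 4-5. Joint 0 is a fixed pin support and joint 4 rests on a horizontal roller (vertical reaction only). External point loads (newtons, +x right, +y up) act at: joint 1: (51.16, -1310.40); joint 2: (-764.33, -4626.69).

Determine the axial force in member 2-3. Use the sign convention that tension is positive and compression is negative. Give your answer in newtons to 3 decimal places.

3055.878

N=6 nodes, M=9 members, R=3 reactions → 2N=12, M+R=12
member 0 (0-1): L=4.3631, (cx,cy)=(0.2232,0.9748)
member 1 (0-2): L=2.2610, (cx,cy)=(1.0000,0.0000)
member 2 (1-2): L=4.4435, (cx,cy)=(0.2896,-0.9571)
member 3 (1-3): L=2.6534, (cx,cy)=(0.9622,0.2725)
member 4 (2-3): L=5.1345, (cx,cy)=(0.2466,0.9691)
member 5 (2-4): L=2.3600, (cx,cy)=(1.0000,0.0000)
member 6 (3-4): L=5.0948, (cx,cy)=(0.2147,-0.9767)
member 7 (3-5): L=2.2681, (cx,cy)=(0.9581,-0.2866)
member 8 (4-5): L=4.4585, (cx,cy)=(0.2420,0.9703)
solve A·x = −loads:
  F[0-1] = -3436.7460 N (compression)
  F[0-2] = +54.0338 N (tension)
  F[1-2] = +1739.7316 N (tension)
  F[1-3] = -1374.2577 N (compression)
  F[2-3] = +3055.8776 N (tension)
  F[2-4] = +568.7815 N (tension)
  F[3-4] = -2648.8589 N (compression)
  F[3-5] = -0.0000 N (tension)
  F[4-5] = +0.0000 N (tension)
  Rx@0 = +713.1700 N
  Ry@0 = +3350.0181 N
  Ry@4 = +2587.0719 N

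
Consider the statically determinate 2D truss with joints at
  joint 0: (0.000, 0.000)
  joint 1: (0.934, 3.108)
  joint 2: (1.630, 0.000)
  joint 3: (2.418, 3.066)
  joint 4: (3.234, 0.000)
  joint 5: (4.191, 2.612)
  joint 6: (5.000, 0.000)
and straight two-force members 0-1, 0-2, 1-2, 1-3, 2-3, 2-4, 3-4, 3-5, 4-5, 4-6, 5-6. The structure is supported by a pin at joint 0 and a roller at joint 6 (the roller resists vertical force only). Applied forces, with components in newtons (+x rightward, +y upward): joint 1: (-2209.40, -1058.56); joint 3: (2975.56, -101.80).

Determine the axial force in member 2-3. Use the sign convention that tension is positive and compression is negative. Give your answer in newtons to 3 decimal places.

N=7 nodes, M=11 members, R=3 reactions → 2N=14, M+R=14
member 0 (0-1): L=3.2453, (cx,cy)=(0.2878,0.9577)
member 1 (0-2): L=1.6300, (cx,cy)=(1.0000,0.0000)
member 2 (1-2): L=3.1850, (cx,cy)=(0.2185,-0.9758)
member 3 (1-3): L=1.4846, (cx,cy)=(0.9996,-0.0283)
member 4 (2-3): L=3.1656, (cx,cy)=(0.2489,0.9685)
member 5 (2-4): L=1.6040, (cx,cy)=(1.0000,0.0000)
member 6 (3-4): L=3.1727, (cx,cy)=(0.2572,-0.9664)
member 7 (3-5): L=1.8302, (cx,cy)=(0.9687,-0.2481)
member 8 (4-5): L=2.7818, (cx,cy)=(0.3440,0.9390)
member 9 (4-6): L=1.7660, (cx,cy)=(1.0000,0.0000)
member 10 (5-6): L=2.7344, (cx,cy)=(0.2959,-0.9552)
solve A·x = −loads:
  F[0-1] = -482.5569 N (compression)
  F[0-2] = +905.0400 N (tension)
  F[1-2] = -675.5240 N (compression)
  F[1-3] = +2219.0277 N (tension)
  F[2-3] = +680.6210 N (tension)
  F[2-4] = +587.9986 N (tension)
  F[3-4] = -608.1657 N (compression)
  F[3-5] = -445.5078 N (compression)
  F[4-5] = +625.9120 N (tension)
  F[4-6] = +216.2557 N (tension)
  F[5-6] = -730.9429 N (compression)
  Rx@0 = -766.1600 N
  Ry@0 = +462.1402 N
  Ry@6 = +698.2198 N

680.621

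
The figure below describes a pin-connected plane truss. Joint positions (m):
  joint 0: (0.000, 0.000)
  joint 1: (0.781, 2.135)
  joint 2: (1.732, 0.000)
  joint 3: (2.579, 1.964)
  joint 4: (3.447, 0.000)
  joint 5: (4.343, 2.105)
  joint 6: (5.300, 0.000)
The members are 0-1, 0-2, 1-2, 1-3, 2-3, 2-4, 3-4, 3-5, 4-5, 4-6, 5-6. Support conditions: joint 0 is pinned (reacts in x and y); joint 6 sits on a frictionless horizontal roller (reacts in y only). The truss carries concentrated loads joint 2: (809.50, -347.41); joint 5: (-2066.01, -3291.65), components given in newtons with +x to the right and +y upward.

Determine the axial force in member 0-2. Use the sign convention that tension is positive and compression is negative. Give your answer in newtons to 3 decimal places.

-653.367

N=7 nodes, M=11 members, R=3 reactions → 2N=14, M+R=14
member 0 (0-1): L=2.2734, (cx,cy)=(0.3435,0.9391)
member 1 (0-2): L=1.7320, (cx,cy)=(1.0000,0.0000)
member 2 (1-2): L=2.3372, (cx,cy)=(0.4069,-0.9135)
member 3 (1-3): L=1.8061, (cx,cy)=(0.9955,-0.0947)
member 4 (2-3): L=2.1389, (cx,cy)=(0.3960,0.9182)
member 5 (2-4): L=1.7150, (cx,cy)=(1.0000,0.0000)
member 6 (3-4): L=2.1473, (cx,cy)=(0.4042,-0.9147)
member 7 (3-5): L=1.7696, (cx,cy)=(0.9968,0.0797)
member 8 (4-5): L=2.2878, (cx,cy)=(0.3916,0.9201)
member 9 (4-6): L=1.8530, (cx,cy)=(1.0000,0.0000)
member 10 (5-6): L=2.3123, (cx,cy)=(0.4139,-0.9103)
solve A·x = −loads:
  F[0-1] = -1755.6507 N (compression)
  F[0-2] = -653.3673 N (compression)
  F[1-2] = +1950.3896 N (tension)
  F[1-3] = -1403.0444 N (compression)
  F[2-3] = -1561.9139 N (compression)
  F[2-4] = -50.7408 N (compression)
  F[3-4] = +1204.1632 N (tension)
  F[3-5] = -2510.0159 N (compression)
  F[4-5] = -1197.0178 N (compression)
  F[4-6] = +904.8373 N (tension)
  F[5-6] = -2186.2940 N (compression)
  Rx@0 = +1256.5100 N
  Ry@0 = +1648.7960 N
  Ry@6 = +1990.2640 N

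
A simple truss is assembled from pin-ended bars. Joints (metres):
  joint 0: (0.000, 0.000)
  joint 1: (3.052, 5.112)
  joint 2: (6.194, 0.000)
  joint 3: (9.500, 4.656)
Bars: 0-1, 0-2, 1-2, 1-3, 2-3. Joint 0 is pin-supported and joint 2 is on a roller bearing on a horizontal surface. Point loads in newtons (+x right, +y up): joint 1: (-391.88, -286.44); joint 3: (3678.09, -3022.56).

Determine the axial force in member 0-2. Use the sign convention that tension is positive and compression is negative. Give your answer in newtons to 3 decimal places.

952.227

N=4 nodes, M=5 members, R=3 reactions → 2N=8, M+R=8
member 0 (0-1): L=5.9538, (cx,cy)=(0.5126,0.8586)
member 1 (0-2): L=6.1940, (cx,cy)=(1.0000,0.0000)
member 2 (1-2): L=6.0004, (cx,cy)=(0.5236,-0.8519)
member 3 (1-3): L=6.4641, (cx,cy)=(0.9975,-0.0705)
member 4 (2-3): L=5.7103, (cx,cy)=(0.5789,0.8154)
solve A·x = −loads:
  F[0-1] = +4553.0714 N (tension)
  F[0-2] = +952.2268 N (tension)
  F[1-2] = -5385.3064 N (compression)
  F[1-3] = +5559.6349 N (tension)
  F[2-3] = -3226.0035 N (compression)
  Rx@0 = -3286.2100 N
  Ry@0 = -3909.3454 N
  Ry@2 = +7218.3454 N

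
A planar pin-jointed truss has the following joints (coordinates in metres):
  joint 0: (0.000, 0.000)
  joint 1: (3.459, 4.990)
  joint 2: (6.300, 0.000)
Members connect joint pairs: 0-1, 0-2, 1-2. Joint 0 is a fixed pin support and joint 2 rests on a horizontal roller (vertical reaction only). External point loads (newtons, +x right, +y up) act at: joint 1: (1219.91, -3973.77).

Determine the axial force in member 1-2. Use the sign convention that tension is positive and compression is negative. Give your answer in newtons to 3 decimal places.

-3622.493

N=3 nodes, M=3 members, R=3 reactions → 2N=6, M+R=6
member 0 (0-1): L=6.0716, (cx,cy)=(0.5697,0.8219)
member 1 (0-2): L=6.3000, (cx,cy)=(1.0000,0.0000)
member 2 (1-2): L=5.7421, (cx,cy)=(0.4948,-0.8690)
solve A·x = −loads:
  F[0-1] = -1004.7220 N (compression)
  F[0-2] = +1792.2982 N (tension)
  F[1-2] = -3622.4933 N (compression)
  Rx@0 = -1219.9100 N
  Ry@0 = +825.7349 N
  Ry@2 = +3148.0351 N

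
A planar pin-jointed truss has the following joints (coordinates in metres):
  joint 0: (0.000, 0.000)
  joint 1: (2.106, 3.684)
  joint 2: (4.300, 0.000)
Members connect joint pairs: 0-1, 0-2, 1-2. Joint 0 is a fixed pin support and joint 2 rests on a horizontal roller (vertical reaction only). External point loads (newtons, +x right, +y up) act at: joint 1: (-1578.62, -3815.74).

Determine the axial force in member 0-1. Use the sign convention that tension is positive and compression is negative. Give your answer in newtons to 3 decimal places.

N=3 nodes, M=3 members, R=3 reactions → 2N=6, M+R=6
member 0 (0-1): L=4.2435, (cx,cy)=(0.4963,0.8682)
member 1 (0-2): L=4.3000, (cx,cy)=(1.0000,0.0000)
member 2 (1-2): L=4.2878, (cx,cy)=(0.5117,-0.8592)
solve A·x = −loads:
  F[0-1] = -3800.4550 N (compression)
  F[0-2] = +307.5124 N (tension)
  F[1-2] = -600.9850 N (compression)
  Rx@0 = +1578.6200 N
  Ry@0 = +3299.3883 N
  Ry@2 = +516.3517 N

-3800.455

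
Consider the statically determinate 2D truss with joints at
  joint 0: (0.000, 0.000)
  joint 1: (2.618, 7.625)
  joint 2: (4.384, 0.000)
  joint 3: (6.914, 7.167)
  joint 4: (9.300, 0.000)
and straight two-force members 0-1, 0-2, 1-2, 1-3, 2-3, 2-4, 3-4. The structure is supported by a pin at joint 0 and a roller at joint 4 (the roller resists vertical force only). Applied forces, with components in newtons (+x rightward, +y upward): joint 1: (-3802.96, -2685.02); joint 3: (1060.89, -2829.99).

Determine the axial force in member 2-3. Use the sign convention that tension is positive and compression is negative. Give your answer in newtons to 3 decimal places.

N=5 nodes, M=7 members, R=3 reactions → 2N=10, M+R=10
member 0 (0-1): L=8.0619, (cx,cy)=(0.3247,0.9458)
member 1 (0-2): L=4.3840, (cx,cy)=(1.0000,0.0000)
member 2 (1-2): L=7.8268, (cx,cy)=(0.2256,-0.9742)
member 3 (1-3): L=4.3203, (cx,cy)=(0.9944,-0.1060)
member 4 (2-3): L=7.6004, (cx,cy)=(0.3329,0.9430)
member 5 (2-4): L=4.9160, (cx,cy)=(1.0000,0.0000)
member 6 (3-4): L=7.5537, (cx,cy)=(0.3159,-0.9488)
solve A·x = −loads:
  F[0-1] = -5239.6459 N (compression)
  F[0-2] = -1040.5654 N (compression)
  F[1-2] = +2153.9836 N (tension)
  F[1-3] = +1624.5982 N (tension)
  F[2-3] = -2225.3465 N (compression)
  F[2-4] = +186.2090 N (tension)
  F[3-4] = -589.5108 N (compression)
  Rx@0 = +2742.0700 N
  Ry@0 = +4955.6808 N
  Ry@4 = +559.3292 N

-2225.347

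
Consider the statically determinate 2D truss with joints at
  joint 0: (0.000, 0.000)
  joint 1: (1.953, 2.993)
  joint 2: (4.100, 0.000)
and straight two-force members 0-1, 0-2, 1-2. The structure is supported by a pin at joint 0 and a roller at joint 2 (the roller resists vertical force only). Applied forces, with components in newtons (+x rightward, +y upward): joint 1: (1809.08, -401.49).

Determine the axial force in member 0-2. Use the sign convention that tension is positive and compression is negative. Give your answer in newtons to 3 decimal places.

1084.529

N=3 nodes, M=3 members, R=3 reactions → 2N=6, M+R=6
member 0 (0-1): L=3.5738, (cx,cy)=(0.5465,0.8375)
member 1 (0-2): L=4.1000, (cx,cy)=(1.0000,0.0000)
member 2 (1-2): L=3.6834, (cx,cy)=(0.5829,-0.8126)
solve A·x = −loads:
  F[0-1] = +1325.8690 N (tension)
  F[0-2] = +1084.5289 N (tension)
  F[1-2] = -1860.6365 N (compression)
  Rx@0 = -1809.0800 N
  Ry@0 = -1110.3847 N
  Ry@2 = +1511.8747 N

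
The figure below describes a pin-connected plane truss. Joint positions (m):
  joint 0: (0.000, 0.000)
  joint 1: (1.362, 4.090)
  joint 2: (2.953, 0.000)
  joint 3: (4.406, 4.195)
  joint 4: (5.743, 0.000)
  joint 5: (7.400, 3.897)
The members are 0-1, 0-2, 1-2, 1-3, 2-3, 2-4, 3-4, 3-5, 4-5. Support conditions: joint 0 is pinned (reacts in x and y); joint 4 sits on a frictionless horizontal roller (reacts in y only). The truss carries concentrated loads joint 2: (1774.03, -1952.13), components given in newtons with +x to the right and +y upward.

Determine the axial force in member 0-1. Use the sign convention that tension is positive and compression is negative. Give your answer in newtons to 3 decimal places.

N=6 nodes, M=9 members, R=3 reactions → 2N=12, M+R=12
member 0 (0-1): L=4.3108, (cx,cy)=(0.3159,0.9488)
member 1 (0-2): L=2.9530, (cx,cy)=(1.0000,0.0000)
member 2 (1-2): L=4.3886, (cx,cy)=(0.3625,-0.9320)
member 3 (1-3): L=3.0458, (cx,cy)=(0.9994,0.0345)
member 4 (2-3): L=4.4395, (cx,cy)=(0.3273,0.9449)
member 5 (2-4): L=2.7900, (cx,cy)=(1.0000,0.0000)
member 6 (3-4): L=4.4029, (cx,cy)=(0.3037,-0.9528)
member 7 (3-5): L=3.0088, (cx,cy)=(0.9951,-0.0990)
member 8 (4-5): L=4.2346, (cx,cy)=(0.3913,0.9203)
solve A·x = −loads:
  F[0-1] = -999.5635 N (compression)
  F[0-2] = +2089.8415 N (tension)
  F[1-2] = +992.5806 N (tension)
  F[1-3] = -676.0578 N (compression)
  F[2-3] = +1086.9379 N (tension)
  F[2-4] = +319.9137 N (tension)
  F[3-4] = -1053.5156 N (compression)
  F[3-5] = -0.0000 N (tension)
  F[4-5] = +0.0000 N (tension)
  Rx@0 = -1774.0300 N
  Ry@0 = +948.3620 N
  Ry@4 = +1003.7680 N

-999.564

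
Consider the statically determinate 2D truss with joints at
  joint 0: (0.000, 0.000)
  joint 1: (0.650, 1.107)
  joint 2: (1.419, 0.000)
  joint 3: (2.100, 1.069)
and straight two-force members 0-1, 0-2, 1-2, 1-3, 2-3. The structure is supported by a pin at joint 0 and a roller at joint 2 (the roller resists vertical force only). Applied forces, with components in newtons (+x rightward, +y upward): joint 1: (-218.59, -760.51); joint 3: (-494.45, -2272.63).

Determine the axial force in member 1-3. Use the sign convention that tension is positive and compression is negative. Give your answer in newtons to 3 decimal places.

N=4 nodes, M=5 members, R=3 reactions → 2N=8, M+R=8
member 0 (0-1): L=1.2837, (cx,cy)=(0.5063,0.8623)
member 1 (0-2): L=1.4190, (cx,cy)=(1.0000,0.0000)
member 2 (1-2): L=1.3479, (cx,cy)=(0.5705,-0.8213)
member 3 (1-3): L=1.4505, (cx,cy)=(0.9997,-0.0262)
member 4 (2-3): L=1.2675, (cx,cy)=(0.5373,0.8434)
solve A·x = −loads:
  F[0-1] = +157.1383 N (tension)
  F[0-2] = -792.6053 N (compression)
  F[1-2] = -1120.9155 N (compression)
  F[1-3] = +937.9830 N (tension)
  F[2-3] = -2665.4646 N (compression)
  Rx@0 = +713.0400 N
  Ry@0 = -135.5058 N
  Ry@2 = +3168.6458 N

937.983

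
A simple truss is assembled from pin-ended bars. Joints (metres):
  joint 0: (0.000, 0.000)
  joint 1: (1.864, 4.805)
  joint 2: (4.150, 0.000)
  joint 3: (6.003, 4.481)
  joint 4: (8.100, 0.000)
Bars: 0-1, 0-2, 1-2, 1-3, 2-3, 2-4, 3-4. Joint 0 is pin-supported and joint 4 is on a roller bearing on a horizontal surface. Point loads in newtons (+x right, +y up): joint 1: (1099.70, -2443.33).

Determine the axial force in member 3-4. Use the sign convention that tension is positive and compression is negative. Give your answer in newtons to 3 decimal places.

N=5 nodes, M=7 members, R=3 reactions → 2N=10, M+R=10
member 0 (0-1): L=5.1539, (cx,cy)=(0.3617,0.9323)
member 1 (0-2): L=4.1500, (cx,cy)=(1.0000,0.0000)
member 2 (1-2): L=5.3211, (cx,cy)=(0.4296,-0.9030)
member 3 (1-3): L=4.1517, (cx,cy)=(0.9970,-0.0780)
member 4 (2-3): L=4.8490, (cx,cy)=(0.3821,0.9241)
member 5 (2-4): L=3.9500, (cx,cy)=(1.0000,0.0000)
member 6 (3-4): L=4.9474, (cx,cy)=(0.4239,-0.9057)
solve A·x = −loads:
  F[0-1] = -1317.9244 N (compression)
  F[0-2] = +1576.3524 N (tension)
  F[1-2] = -1255.1701 N (compression)
  F[1-3] = -1040.2882 N (compression)
  F[2-3] = +1226.5225 N (tension)
  F[2-4] = +568.4131 N (tension)
  F[3-4] = -1341.0430 N (compression)
  Rx@0 = -1099.7000 N
  Ry@0 = +1228.7096 N
  Ry@4 = +1214.6204 N

-1341.043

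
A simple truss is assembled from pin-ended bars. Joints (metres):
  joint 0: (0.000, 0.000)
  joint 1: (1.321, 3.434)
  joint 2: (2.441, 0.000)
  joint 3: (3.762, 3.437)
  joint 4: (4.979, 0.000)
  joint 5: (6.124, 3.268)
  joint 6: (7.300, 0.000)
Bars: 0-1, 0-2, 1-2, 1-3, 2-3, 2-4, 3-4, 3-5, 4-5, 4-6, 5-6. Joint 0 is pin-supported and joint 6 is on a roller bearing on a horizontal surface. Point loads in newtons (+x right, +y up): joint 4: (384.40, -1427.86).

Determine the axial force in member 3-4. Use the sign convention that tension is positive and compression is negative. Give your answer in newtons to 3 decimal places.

N=7 nodes, M=11 members, R=3 reactions → 2N=14, M+R=14
member 0 (0-1): L=3.6793, (cx,cy)=(0.3590,0.9333)
member 1 (0-2): L=2.4410, (cx,cy)=(1.0000,0.0000)
member 2 (1-2): L=3.6120, (cx,cy)=(0.3101,-0.9507)
member 3 (1-3): L=2.4410, (cx,cy)=(1.0000,0.0012)
member 4 (2-3): L=3.6821, (cx,cy)=(0.3588,0.9334)
member 5 (2-4): L=2.5380, (cx,cy)=(1.0000,0.0000)
member 6 (3-4): L=3.6461, (cx,cy)=(0.3338,-0.9427)
member 7 (3-5): L=2.3680, (cx,cy)=(0.9975,-0.0714)
member 8 (4-5): L=3.4628, (cx,cy)=(0.3307,0.9438)
member 9 (4-6): L=2.3210, (cx,cy)=(1.0000,0.0000)
member 10 (5-6): L=3.4732, (cx,cy)=(0.3386,-0.9409)
solve A·x = −loads:
  F[0-1] = -486.4130 N (compression)
  F[0-2] = +559.0387 N (tension)
  F[1-2] = +477.1001 N (tension)
  F[1-3] = -322.5757 N (compression)
  F[2-3] = -485.9336 N (compression)
  F[2-4] = +881.3093 N (tension)
  F[3-4] = +532.8162 N (tension)
  F[3-5] = -676.4783 N (compression)
  F[4-5] = +980.7684 N (tension)
  F[4-6] = +350.4533 N (tension)
  F[5-6] = -1035.0156 N (compression)
  Rx@0 = -384.4000 N
  Ry@0 = +453.9812 N
  Ry@6 = +973.8788 N

532.816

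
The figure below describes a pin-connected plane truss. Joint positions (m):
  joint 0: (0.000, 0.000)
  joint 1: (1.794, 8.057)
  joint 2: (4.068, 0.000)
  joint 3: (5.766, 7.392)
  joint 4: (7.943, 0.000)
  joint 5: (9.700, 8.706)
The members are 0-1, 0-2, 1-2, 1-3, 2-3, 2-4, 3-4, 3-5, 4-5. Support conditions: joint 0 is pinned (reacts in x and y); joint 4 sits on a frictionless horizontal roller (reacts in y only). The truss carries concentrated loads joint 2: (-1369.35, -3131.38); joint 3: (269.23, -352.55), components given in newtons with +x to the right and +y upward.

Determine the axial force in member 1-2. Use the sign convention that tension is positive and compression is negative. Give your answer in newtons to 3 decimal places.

N=6 nodes, M=9 members, R=3 reactions → 2N=12, M+R=12
member 0 (0-1): L=8.2543, (cx,cy)=(0.2173,0.9761)
member 1 (0-2): L=4.0680, (cx,cy)=(1.0000,0.0000)
member 2 (1-2): L=8.3718, (cx,cy)=(0.2716,-0.9624)
member 3 (1-3): L=4.0273, (cx,cy)=(0.9863,-0.1651)
member 4 (2-3): L=7.5845, (cx,cy)=(0.2239,0.9746)
member 5 (2-4): L=3.8750, (cx,cy)=(1.0000,0.0000)
member 6 (3-4): L=7.7059, (cx,cy)=(0.2825,-0.9593)
member 7 (3-5): L=4.1476, (cx,cy)=(0.9485,0.3168)
member 8 (4-5): L=8.8815, (cx,cy)=(0.1978,0.9802)
solve A·x = −loads:
  F[0-1] = -1407.3610 N (compression)
  F[0-2] = -794.2429 N (compression)
  F[1-2] = +1554.0290 N (tension)
  F[1-3] = -738.1266 N (compression)
  F[2-3] = +1678.3804 N (tension)
  F[2-4] = +621.4731 N (tension)
  F[3-4] = -2199.8225 N (compression)
  F[3-5] = -0.0000 N (tension)
  F[4-5] = -0.0000 N (tension)
  Rx@0 = +1100.1200 N
  Ry@0 = +1373.7191 N
  Ry@4 = +2110.2109 N

1554.029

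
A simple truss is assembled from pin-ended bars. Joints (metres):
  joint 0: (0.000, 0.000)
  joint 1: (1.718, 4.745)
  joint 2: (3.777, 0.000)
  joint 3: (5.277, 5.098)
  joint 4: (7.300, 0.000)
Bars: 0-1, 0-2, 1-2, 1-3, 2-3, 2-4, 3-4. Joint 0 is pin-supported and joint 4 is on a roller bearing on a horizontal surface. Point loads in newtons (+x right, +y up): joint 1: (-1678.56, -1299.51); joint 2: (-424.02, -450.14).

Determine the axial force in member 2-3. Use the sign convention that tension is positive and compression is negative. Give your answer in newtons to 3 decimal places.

N=5 nodes, M=7 members, R=3 reactions → 2N=10, M+R=10
member 0 (0-1): L=5.0464, (cx,cy)=(0.3404,0.9403)
member 1 (0-2): L=3.7770, (cx,cy)=(1.0000,0.0000)
member 2 (1-2): L=5.1725, (cx,cy)=(0.3981,-0.9174)
member 3 (1-3): L=3.5765, (cx,cy)=(0.9951,0.0987)
member 4 (2-3): L=5.3141, (cx,cy)=(0.2823,0.9593)
member 5 (2-4): L=3.5230, (cx,cy)=(1.0000,0.0000)
member 6 (3-4): L=5.4847, (cx,cy)=(0.3688,-0.9295)
solve A·x = −loads:
  F[0-1] = -2448.2227 N (compression)
  F[0-2] = -1269.1118 N (compression)
  F[1-2] = +1135.2949 N (tension)
  F[1-3] = +395.0958 N (tension)
  F[2-3] = -616.3946 N (compression)
  F[2-4] = -219.1780 N (compression)
  F[3-4] = +594.2311 N (tension)
  Rx@0 = +2102.5800 N
  Ry@0 = +2301.9829 N
  Ry@4 = -552.3329 N

-616.395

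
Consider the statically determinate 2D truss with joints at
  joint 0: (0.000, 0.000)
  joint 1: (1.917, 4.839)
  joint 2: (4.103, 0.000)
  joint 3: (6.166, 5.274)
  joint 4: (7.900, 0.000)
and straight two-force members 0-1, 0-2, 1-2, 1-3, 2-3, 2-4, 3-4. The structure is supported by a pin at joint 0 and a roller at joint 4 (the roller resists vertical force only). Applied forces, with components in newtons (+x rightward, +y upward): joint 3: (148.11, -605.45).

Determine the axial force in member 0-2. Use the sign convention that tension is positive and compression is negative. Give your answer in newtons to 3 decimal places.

161.585

N=5 nodes, M=7 members, R=3 reactions → 2N=10, M+R=10
member 0 (0-1): L=5.2049, (cx,cy)=(0.3683,0.9297)
member 1 (0-2): L=4.1030, (cx,cy)=(1.0000,0.0000)
member 2 (1-2): L=5.3099, (cx,cy)=(0.4117,-0.9113)
member 3 (1-3): L=4.2712, (cx,cy)=(0.9948,0.1018)
member 4 (2-3): L=5.6631, (cx,cy)=(0.3643,0.9313)
member 5 (2-4): L=3.7970, (cx,cy)=(1.0000,0.0000)
member 6 (3-4): L=5.5517, (cx,cy)=(0.3123,-0.9500)
solve A·x = −loads:
  F[0-1] = -36.5869 N (compression)
  F[0-2] = +161.5852 N (tension)
  F[1-2] = +34.2279 N (tension)
  F[1-3] = -27.7105 N (compression)
  F[2-3] = -33.4943 N (compression)
  F[2-4] = +187.8780 N (tension)
  F[3-4] = -601.5282 N (compression)
  Rx@0 = -148.1100 N
  Ry@0 = +34.0150 N
  Ry@4 = +571.4350 N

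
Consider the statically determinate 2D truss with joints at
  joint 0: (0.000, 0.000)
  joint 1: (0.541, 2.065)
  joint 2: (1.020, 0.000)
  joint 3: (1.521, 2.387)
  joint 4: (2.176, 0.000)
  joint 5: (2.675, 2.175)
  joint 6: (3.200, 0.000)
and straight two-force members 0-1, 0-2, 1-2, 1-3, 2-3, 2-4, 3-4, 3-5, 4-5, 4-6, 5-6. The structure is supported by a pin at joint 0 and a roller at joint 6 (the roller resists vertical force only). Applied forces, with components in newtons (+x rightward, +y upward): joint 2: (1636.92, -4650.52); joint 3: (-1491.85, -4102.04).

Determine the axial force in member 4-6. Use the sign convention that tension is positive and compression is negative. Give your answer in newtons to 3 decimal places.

N=7 nodes, M=11 members, R=3 reactions → 2N=14, M+R=14
member 0 (0-1): L=2.1347, (cx,cy)=(0.2534,0.9674)
member 1 (0-2): L=1.0200, (cx,cy)=(1.0000,0.0000)
member 2 (1-2): L=2.1198, (cx,cy)=(0.2260,-0.9741)
member 3 (1-3): L=1.0315, (cx,cy)=(0.9500,0.3122)
member 4 (2-3): L=2.4390, (cx,cy)=(0.2054,0.9787)
member 5 (2-4): L=1.1560, (cx,cy)=(1.0000,0.0000)
member 6 (3-4): L=2.4752, (cx,cy)=(0.2646,-0.9644)
member 7 (3-5): L=1.1733, (cx,cy)=(0.9835,-0.1807)
member 8 (4-5): L=2.2315, (cx,cy)=(0.2236,0.9747)
member 9 (4-6): L=1.0240, (cx,cy)=(1.0000,0.0000)
member 10 (5-6): L=2.2375, (cx,cy)=(0.2346,-0.9721)
solve A·x = −loads:
  F[0-1] = -6650.3977 N (compression)
  F[0-2] = +1830.4966 N (tension)
  F[1-2] = +5608.1721 N (tension)
  F[1-3] = -3107.9588 N (compression)
  F[2-3] = -830.3089 N (compression)
  F[2-4] = +1631.3643 N (tension)
  F[3-4] = -2205.4110 N (compression)
  F[3-5] = -1065.2995 N (compression)
  F[4-5] = +2182.0486 N (tension)
  F[4-6] = +559.8255 N (tension)
  F[5-6] = -2385.8859 N (compression)
  Rx@0 = -145.0700 N
  Ry@0 = +6433.2827 N
  Ry@6 = +2319.2773 N

559.826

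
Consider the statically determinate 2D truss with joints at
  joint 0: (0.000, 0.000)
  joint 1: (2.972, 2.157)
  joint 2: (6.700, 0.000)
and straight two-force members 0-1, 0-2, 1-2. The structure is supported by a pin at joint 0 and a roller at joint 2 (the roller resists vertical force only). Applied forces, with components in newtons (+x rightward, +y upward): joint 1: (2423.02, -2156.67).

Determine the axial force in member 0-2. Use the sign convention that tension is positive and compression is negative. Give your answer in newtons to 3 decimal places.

3001.633

N=3 nodes, M=3 members, R=3 reactions → 2N=6, M+R=6
member 0 (0-1): L=3.6723, (cx,cy)=(0.8093,0.5874)
member 1 (0-2): L=6.7000, (cx,cy)=(1.0000,0.0000)
member 2 (1-2): L=4.3070, (cx,cy)=(0.8656,-0.5008)
solve A·x = −loads:
  F[0-1] = -714.9434 N (compression)
  F[0-2] = +3001.6328 N (tension)
  F[1-2] = -3467.8557 N (compression)
  Rx@0 = -2423.0200 N
  Ry@0 = +419.9420 N
  Ry@2 = +1736.7280 N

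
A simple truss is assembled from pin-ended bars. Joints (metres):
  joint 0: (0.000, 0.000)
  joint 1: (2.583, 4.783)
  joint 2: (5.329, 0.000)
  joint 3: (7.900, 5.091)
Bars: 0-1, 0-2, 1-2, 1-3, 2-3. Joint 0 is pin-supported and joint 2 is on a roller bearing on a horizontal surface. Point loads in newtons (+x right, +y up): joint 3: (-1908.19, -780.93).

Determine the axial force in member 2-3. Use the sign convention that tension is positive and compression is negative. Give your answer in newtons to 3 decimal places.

N=4 nodes, M=5 members, R=3 reactions → 2N=8, M+R=8
member 0 (0-1): L=5.4359, (cx,cy)=(0.4752,0.8799)
member 1 (0-2): L=5.3290, (cx,cy)=(1.0000,0.0000)
member 2 (1-2): L=5.5152, (cx,cy)=(0.4979,-0.8672)
member 3 (1-3): L=5.3259, (cx,cy)=(0.9983,0.0578)
member 4 (2-3): L=5.7034, (cx,cy)=(0.4508,0.8926)
solve A·x = −loads:
  F[0-1] = -1643.6169 N (compression)
  F[0-2] = -1127.1851 N (compression)
  F[1-2] = +1563.4371 N (tension)
  F[1-3] = -1562.0471 N (compression)
  F[2-3] = -773.6631 N (compression)
  Rx@0 = +1908.1900 N
  Ry@0 = +1446.2046 N
  Ry@2 = -665.2746 N

-773.663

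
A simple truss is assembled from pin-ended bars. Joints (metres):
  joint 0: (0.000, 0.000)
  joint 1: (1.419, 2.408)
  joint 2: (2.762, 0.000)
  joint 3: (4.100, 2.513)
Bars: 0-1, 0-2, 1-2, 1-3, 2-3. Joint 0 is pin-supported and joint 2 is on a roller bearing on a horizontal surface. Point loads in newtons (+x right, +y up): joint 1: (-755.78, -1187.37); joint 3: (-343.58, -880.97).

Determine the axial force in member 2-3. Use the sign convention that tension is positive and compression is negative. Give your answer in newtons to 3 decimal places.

N=4 nodes, M=5 members, R=3 reactions → 2N=8, M+R=8
member 0 (0-1): L=2.7950, (cx,cy)=(0.5077,0.8615)
member 1 (0-2): L=2.7620, (cx,cy)=(1.0000,0.0000)
member 2 (1-2): L=2.7572, (cx,cy)=(0.4871,-0.8734)
member 3 (1-3): L=2.6831, (cx,cy)=(0.9992,0.0391)
member 4 (2-3): L=2.8470, (cx,cy)=(0.4700,0.8827)
solve A·x = −loads:
  F[0-1] = -1302.4352 N (compression)
  F[0-2] = -438.1236 N (compression)
  F[1-2] = -68.9906 N (compression)
  F[1-3] = +128.2465 N (tension)
  F[2-3] = -1003.7449 N (compression)
  Rx@0 = +1099.3600 N
  Ry@0 = +1122.0981 N
  Ry@2 = +946.2419 N

-1003.745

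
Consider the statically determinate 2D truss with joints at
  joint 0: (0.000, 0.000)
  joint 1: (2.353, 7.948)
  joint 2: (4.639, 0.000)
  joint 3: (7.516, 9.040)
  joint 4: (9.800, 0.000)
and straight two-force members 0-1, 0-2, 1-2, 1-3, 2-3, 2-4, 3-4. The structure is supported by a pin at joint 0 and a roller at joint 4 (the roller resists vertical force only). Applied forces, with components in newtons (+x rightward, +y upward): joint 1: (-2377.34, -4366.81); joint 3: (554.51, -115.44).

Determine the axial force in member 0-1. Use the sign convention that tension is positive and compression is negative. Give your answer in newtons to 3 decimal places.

-4966.091

N=5 nodes, M=7 members, R=3 reactions → 2N=10, M+R=10
member 0 (0-1): L=8.2890, (cx,cy)=(0.2839,0.9589)
member 1 (0-2): L=4.6390, (cx,cy)=(1.0000,0.0000)
member 2 (1-2): L=8.2702, (cx,cy)=(0.2764,-0.9610)
member 3 (1-3): L=5.2772, (cx,cy)=(0.9784,0.2069)
member 4 (2-3): L=9.4868, (cx,cy)=(0.3033,0.9529)
member 5 (2-4): L=5.1610, (cx,cy)=(1.0000,0.0000)
member 6 (3-4): L=9.3241, (cx,cy)=(0.2450,-0.9695)
solve A·x = −loads:
  F[0-1] = -4966.0908 N (compression)
  F[0-2] = -413.1027 N (compression)
  F[1-2] = +588.1732 N (tension)
  F[1-3] = +822.8430 N (tension)
  F[2-3] = -593.1929 N (compression)
  F[2-4] = -70.6293 N (compression)
  F[3-4] = +288.3331 N (tension)
  Rx@0 = +1822.8300 N
  Ry@0 = +4761.7987 N
  Ry@4 = -279.5487 N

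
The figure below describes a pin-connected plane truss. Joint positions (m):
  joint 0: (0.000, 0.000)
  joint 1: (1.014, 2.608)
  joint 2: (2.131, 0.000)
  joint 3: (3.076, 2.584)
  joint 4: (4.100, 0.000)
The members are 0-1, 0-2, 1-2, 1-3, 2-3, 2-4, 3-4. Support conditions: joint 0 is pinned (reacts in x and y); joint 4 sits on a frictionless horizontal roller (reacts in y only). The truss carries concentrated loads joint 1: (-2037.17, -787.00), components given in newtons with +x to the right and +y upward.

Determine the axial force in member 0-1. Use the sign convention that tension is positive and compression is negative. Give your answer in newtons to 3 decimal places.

-2025.898

N=5 nodes, M=7 members, R=3 reactions → 2N=10, M+R=10
member 0 (0-1): L=2.7982, (cx,cy)=(0.3624,0.9320)
member 1 (0-2): L=2.1310, (cx,cy)=(1.0000,0.0000)
member 2 (1-2): L=2.8371, (cx,cy)=(0.3937,-0.9192)
member 3 (1-3): L=2.0621, (cx,cy)=(0.9999,-0.0116)
member 4 (2-3): L=2.7514, (cx,cy)=(0.3435,0.9392)
member 5 (2-4): L=1.9690, (cx,cy)=(1.0000,0.0000)
member 6 (3-4): L=2.7795, (cx,cy)=(0.3684,-0.9297)
solve A·x = −loads:
  F[0-1] = -2025.8976 N (compression)
  F[0-2] = -1303.0308 N (compression)
  F[1-2] = +1187.3719 N (tension)
  F[1-3] = +835.6112 N (tension)
  F[2-3] = -1162.1752 N (compression)
  F[2-4] = -436.3890 N (compression)
  F[3-4] = +1184.5157 N (tension)
  Rx@0 = +2037.1700 N
  Ry@0 = +1888.2003 N
  Ry@4 = -1101.2003 N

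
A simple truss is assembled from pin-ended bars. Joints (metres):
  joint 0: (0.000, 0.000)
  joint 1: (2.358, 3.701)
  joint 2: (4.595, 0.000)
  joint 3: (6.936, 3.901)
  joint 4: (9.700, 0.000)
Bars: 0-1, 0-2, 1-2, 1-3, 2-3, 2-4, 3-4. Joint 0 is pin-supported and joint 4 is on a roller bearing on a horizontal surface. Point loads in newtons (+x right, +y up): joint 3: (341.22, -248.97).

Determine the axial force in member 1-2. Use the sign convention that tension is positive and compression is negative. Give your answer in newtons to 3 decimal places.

N=5 nodes, M=7 members, R=3 reactions → 2N=10, M+R=10
member 0 (0-1): L=4.3883, (cx,cy)=(0.5373,0.8434)
member 1 (0-2): L=4.5950, (cx,cy)=(1.0000,0.0000)
member 2 (1-2): L=4.3245, (cx,cy)=(0.5173,-0.8558)
member 3 (1-3): L=4.5824, (cx,cy)=(0.9990,0.0436)
member 4 (2-3): L=4.5495, (cx,cy)=(0.5146,0.8575)
member 5 (2-4): L=5.1050, (cx,cy)=(1.0000,0.0000)
member 6 (3-4): L=4.7810, (cx,cy)=(0.5781,-0.8159)
solve A·x = −loads:
  F[0-1] = +78.5931 N (tension)
  F[0-2] = +298.9894 N (tension)
  F[1-2] = -73.3574 N (compression)
  F[1-3] = +80.2535 N (tension)
  F[2-3] = +73.2172 N (tension)
  F[2-4] = +223.3683 N (tension)
  F[3-4] = -386.3650 N (compression)
  Rx@0 = -341.2200 N
  Ry@0 = -66.2831 N
  Ry@4 = +315.2531 N

-73.357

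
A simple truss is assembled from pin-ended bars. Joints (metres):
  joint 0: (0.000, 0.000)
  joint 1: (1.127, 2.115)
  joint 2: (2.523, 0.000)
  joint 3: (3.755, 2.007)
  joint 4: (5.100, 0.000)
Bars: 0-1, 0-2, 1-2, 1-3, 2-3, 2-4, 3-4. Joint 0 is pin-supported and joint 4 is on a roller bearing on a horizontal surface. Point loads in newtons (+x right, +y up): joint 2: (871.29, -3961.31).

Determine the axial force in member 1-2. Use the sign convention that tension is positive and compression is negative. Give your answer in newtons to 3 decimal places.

2519.185

N=5 nodes, M=7 members, R=3 reactions → 2N=10, M+R=10
member 0 (0-1): L=2.3965, (cx,cy)=(0.4703,0.8825)
member 1 (0-2): L=2.5230, (cx,cy)=(1.0000,0.0000)
member 2 (1-2): L=2.5342, (cx,cy)=(0.5509,-0.8346)
member 3 (1-3): L=2.6302, (cx,cy)=(0.9992,-0.0411)
member 4 (2-3): L=2.3550, (cx,cy)=(0.5231,0.8522)
member 5 (2-4): L=2.5770, (cx,cy)=(1.0000,0.0000)
member 6 (3-4): L=2.4160, (cx,cy)=(0.5567,-0.8307)
solve A·x = −loads:
  F[0-1] = -2268.0650 N (compression)
  F[0-2] = +1937.8778 N (tension)
  F[1-2] = +2519.1847 N (tension)
  F[1-3] = -2456.4020 N (compression)
  F[2-3] = +2181.0973 N (tension)
  F[2-4] = +1313.2905 N (tension)
  F[3-4] = -2359.0445 N (compression)
  Rx@0 = -871.2900 N
  Ry@0 = +2001.6266 N
  Ry@4 = +1959.6834 N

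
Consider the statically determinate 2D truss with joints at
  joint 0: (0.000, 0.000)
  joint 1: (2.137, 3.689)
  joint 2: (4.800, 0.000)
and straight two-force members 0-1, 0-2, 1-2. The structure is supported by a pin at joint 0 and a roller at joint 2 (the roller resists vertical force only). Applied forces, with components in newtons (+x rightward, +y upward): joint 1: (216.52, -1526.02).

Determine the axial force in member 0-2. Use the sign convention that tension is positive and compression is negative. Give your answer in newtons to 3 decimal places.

610.564

N=3 nodes, M=3 members, R=3 reactions → 2N=6, M+R=6
member 0 (0-1): L=4.2633, (cx,cy)=(0.5013,0.8653)
member 1 (0-2): L=4.8000, (cx,cy)=(1.0000,0.0000)
member 2 (1-2): L=4.5498, (cx,cy)=(0.5853,-0.8108)
solve A·x = −loads:
  F[0-1] = -786.1092 N (compression)
  F[0-2] = +610.5636 N (tension)
  F[1-2] = -1043.1530 N (compression)
  Rx@0 = -216.5200 N
  Ry@0 = +680.2185 N
  Ry@2 = +845.8015 N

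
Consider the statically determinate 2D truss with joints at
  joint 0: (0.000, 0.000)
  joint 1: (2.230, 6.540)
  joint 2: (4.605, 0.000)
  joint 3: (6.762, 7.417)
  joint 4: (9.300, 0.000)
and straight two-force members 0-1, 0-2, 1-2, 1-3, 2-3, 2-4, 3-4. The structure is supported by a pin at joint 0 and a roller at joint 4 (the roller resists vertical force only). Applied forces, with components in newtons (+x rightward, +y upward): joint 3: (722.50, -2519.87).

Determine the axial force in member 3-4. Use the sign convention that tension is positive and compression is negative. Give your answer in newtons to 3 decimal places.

N=5 nodes, M=7 members, R=3 reactions → 2N=10, M+R=10
member 0 (0-1): L=6.9097, (cx,cy)=(0.3227,0.9465)
member 1 (0-2): L=4.6050, (cx,cy)=(1.0000,0.0000)
member 2 (1-2): L=6.9579, (cx,cy)=(0.3413,-0.9399)
member 3 (1-3): L=4.6161, (cx,cy)=(0.9818,0.1900)
member 4 (2-3): L=7.7243, (cx,cy)=(0.2792,0.9602)
member 5 (2-4): L=4.6950, (cx,cy)=(1.0000,0.0000)
member 6 (3-4): L=7.8392, (cx,cy)=(0.3238,-0.9461)
solve A·x = −loads:
  F[0-1] = -117.7693 N (compression)
  F[0-2] = +760.5080 N (tension)
  F[1-2] = +103.4921 N (tension)
  F[1-3] = -74.6944 N (compression)
  F[2-3] = -101.3065 N (compression)
  F[2-4] = +824.1237 N (tension)
  F[3-4] = -2545.5024 N (compression)
  Rx@0 = -722.5000 N
  Ry@0 = +111.4675 N
  Ry@4 = +2408.4025 N

-2545.502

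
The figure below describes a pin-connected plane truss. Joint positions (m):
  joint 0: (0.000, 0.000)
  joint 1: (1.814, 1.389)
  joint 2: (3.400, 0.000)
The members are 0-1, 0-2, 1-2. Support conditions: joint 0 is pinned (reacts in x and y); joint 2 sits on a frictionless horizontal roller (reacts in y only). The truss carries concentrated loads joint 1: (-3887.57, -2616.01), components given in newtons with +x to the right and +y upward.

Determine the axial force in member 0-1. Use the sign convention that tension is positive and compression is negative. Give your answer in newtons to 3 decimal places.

N=3 nodes, M=3 members, R=3 reactions → 2N=6, M+R=6
member 0 (0-1): L=2.2847, (cx,cy)=(0.7940,0.6080)
member 1 (0-2): L=3.4000, (cx,cy)=(1.0000,0.0000)
member 2 (1-2): L=2.1082, (cx,cy)=(0.7523,-0.6588)
solve A·x = −loads:
  F[0-1] = -4619.5603 N (compression)
  F[0-2] = -219.7659 N (compression)
  F[1-2] = +292.1321 N (tension)
  Rx@0 = +3887.5700 N
  Ry@0 = +2808.4784 N
  Ry@2 = -192.4684 N

-4619.560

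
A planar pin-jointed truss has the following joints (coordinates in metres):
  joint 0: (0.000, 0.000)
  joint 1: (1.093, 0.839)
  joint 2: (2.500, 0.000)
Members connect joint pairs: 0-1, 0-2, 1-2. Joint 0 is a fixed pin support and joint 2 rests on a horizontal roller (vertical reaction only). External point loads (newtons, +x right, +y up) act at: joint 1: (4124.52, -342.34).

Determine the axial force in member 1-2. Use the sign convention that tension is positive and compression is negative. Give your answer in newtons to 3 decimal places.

-2994.885

N=3 nodes, M=3 members, R=3 reactions → 2N=6, M+R=6
member 0 (0-1): L=1.3779, (cx,cy)=(0.7932,0.6089)
member 1 (0-2): L=2.5000, (cx,cy)=(1.0000,0.0000)
member 2 (1-2): L=1.6382, (cx,cy)=(0.8589,-0.5122)
solve A·x = −loads:
  F[0-1] = +1956.8281 N (tension)
  F[0-2] = +2572.2777 N (tension)
  F[1-2] = -2994.8854 N (compression)
  Rx@0 = -4124.5200 N
  Ry@0 = -1191.5200 N
  Ry@2 = +1533.8600 N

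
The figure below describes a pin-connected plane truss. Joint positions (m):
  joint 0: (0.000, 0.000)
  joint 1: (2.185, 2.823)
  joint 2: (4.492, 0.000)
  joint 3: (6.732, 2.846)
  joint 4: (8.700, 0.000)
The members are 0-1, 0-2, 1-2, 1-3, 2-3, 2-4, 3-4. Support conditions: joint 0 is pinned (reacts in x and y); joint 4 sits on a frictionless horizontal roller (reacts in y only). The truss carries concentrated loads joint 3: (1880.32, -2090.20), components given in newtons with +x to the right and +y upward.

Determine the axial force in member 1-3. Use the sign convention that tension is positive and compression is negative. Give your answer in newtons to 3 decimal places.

N=5 nodes, M=7 members, R=3 reactions → 2N=10, M+R=10
member 0 (0-1): L=3.5698, (cx,cy)=(0.6121,0.7908)
member 1 (0-2): L=4.4920, (cx,cy)=(1.0000,0.0000)
member 2 (1-2): L=3.6458, (cx,cy)=(0.6328,-0.7743)
member 3 (1-3): L=4.5471, (cx,cy)=(1.0000,0.0051)
member 4 (2-3): L=3.6218, (cx,cy)=(0.6185,0.7858)
member 5 (2-4): L=4.2080, (cx,cy)=(1.0000,0.0000)
member 6 (3-4): L=3.4602, (cx,cy)=(0.5688,-0.8225)
solve A·x = −loads:
  F[0-1] = +179.9255 N (tension)
  F[0-2] = +1770.1917 N (tension)
  F[1-2] = -182.2806 N (compression)
  F[1-3] = +225.4764 N (tension)
  F[2-3] = +179.6183 N (tension)
  F[2-4] = +1543.7561 N (tension)
  F[3-4] = -2714.2533 N (compression)
  Rx@0 = -1880.3200 N
  Ry@0 = -142.2847 N
  Ry@4 = +2232.4847 N

225.476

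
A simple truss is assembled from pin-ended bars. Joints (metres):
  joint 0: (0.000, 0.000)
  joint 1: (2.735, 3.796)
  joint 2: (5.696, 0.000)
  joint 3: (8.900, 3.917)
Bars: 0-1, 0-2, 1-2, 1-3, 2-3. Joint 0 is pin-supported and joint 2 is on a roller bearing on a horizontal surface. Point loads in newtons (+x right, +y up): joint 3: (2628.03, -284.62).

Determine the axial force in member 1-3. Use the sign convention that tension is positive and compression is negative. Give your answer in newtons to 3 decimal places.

2908.080

N=4 nodes, M=5 members, R=3 reactions → 2N=8, M+R=8
member 0 (0-1): L=4.6787, (cx,cy)=(0.5846,0.8113)
member 1 (0-2): L=5.6960, (cx,cy)=(1.0000,0.0000)
member 2 (1-2): L=4.8143, (cx,cy)=(0.6150,-0.7885)
member 3 (1-3): L=6.1662, (cx,cy)=(0.9998,0.0196)
member 4 (2-3): L=5.0605, (cx,cy)=(0.6331,0.7740)
solve A·x = −loads:
  F[0-1] = +2424.7808 N (tension)
  F[0-2] = +1210.5775 N (tension)
  F[1-2] = -2422.6871 N (compression)
  F[1-3] = +2908.0796 N (tension)
  F[2-3] = -441.4335 N (compression)
  Rx@0 = -2628.0300 N
  Ry@0 = -1967.3308 N
  Ry@2 = +2251.9508 N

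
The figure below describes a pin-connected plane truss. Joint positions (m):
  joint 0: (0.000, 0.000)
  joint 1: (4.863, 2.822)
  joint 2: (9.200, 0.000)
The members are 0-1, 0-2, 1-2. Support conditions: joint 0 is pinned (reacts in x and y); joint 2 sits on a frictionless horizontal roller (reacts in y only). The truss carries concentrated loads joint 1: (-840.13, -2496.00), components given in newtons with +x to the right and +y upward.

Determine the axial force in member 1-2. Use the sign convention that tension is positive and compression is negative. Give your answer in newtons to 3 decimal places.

-1946.596

N=3 nodes, M=3 members, R=3 reactions → 2N=6, M+R=6
member 0 (0-1): L=5.6225, (cx,cy)=(0.8649,0.5019)
member 1 (0-2): L=9.2000, (cx,cy)=(1.0000,0.0000)
member 2 (1-2): L=5.1743, (cx,cy)=(0.8382,-0.5454)
solve A·x = −loads:
  F[0-1] = -2857.7651 N (compression)
  F[0-2] = +1631.6038 N (tension)
  F[1-2] = -1946.5962 N (compression)
  Rx@0 = +840.1300 N
  Ry@0 = +1434.3477 N
  Ry@2 = +1061.6523 N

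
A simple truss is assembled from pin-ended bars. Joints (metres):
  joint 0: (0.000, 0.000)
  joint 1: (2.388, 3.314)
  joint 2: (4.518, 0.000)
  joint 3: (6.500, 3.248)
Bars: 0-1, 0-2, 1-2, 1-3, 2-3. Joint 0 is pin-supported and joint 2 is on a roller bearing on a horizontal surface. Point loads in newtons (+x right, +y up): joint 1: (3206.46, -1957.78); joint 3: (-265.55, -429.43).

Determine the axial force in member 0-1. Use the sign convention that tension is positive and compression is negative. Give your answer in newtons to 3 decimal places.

N=4 nodes, M=5 members, R=3 reactions → 2N=8, M+R=8
member 0 (0-1): L=4.0847, (cx,cy)=(0.5846,0.8113)
member 1 (0-2): L=4.5180, (cx,cy)=(1.0000,0.0000)
member 2 (1-2): L=3.9395, (cx,cy)=(0.5407,-0.8412)
member 3 (1-3): L=4.1125, (cx,cy)=(0.9999,-0.0160)
member 4 (2-3): L=3.8050, (cx,cy)=(0.5209,0.8536)
solve A·x = −loads:
  F[0-1] = +1758.2192 N (tension)
  F[0-2] = +1913.0300 N (tension)
  F[1-2] = -4022.9138 N (compression)
  F[1-3] = -3.4690 N (compression)
  F[2-3] = -503.1348 N (compression)
  Rx@0 = -2940.9100 N
  Ry@0 = -1426.4632 N
  Ry@2 = +3813.6732 N

1758.219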